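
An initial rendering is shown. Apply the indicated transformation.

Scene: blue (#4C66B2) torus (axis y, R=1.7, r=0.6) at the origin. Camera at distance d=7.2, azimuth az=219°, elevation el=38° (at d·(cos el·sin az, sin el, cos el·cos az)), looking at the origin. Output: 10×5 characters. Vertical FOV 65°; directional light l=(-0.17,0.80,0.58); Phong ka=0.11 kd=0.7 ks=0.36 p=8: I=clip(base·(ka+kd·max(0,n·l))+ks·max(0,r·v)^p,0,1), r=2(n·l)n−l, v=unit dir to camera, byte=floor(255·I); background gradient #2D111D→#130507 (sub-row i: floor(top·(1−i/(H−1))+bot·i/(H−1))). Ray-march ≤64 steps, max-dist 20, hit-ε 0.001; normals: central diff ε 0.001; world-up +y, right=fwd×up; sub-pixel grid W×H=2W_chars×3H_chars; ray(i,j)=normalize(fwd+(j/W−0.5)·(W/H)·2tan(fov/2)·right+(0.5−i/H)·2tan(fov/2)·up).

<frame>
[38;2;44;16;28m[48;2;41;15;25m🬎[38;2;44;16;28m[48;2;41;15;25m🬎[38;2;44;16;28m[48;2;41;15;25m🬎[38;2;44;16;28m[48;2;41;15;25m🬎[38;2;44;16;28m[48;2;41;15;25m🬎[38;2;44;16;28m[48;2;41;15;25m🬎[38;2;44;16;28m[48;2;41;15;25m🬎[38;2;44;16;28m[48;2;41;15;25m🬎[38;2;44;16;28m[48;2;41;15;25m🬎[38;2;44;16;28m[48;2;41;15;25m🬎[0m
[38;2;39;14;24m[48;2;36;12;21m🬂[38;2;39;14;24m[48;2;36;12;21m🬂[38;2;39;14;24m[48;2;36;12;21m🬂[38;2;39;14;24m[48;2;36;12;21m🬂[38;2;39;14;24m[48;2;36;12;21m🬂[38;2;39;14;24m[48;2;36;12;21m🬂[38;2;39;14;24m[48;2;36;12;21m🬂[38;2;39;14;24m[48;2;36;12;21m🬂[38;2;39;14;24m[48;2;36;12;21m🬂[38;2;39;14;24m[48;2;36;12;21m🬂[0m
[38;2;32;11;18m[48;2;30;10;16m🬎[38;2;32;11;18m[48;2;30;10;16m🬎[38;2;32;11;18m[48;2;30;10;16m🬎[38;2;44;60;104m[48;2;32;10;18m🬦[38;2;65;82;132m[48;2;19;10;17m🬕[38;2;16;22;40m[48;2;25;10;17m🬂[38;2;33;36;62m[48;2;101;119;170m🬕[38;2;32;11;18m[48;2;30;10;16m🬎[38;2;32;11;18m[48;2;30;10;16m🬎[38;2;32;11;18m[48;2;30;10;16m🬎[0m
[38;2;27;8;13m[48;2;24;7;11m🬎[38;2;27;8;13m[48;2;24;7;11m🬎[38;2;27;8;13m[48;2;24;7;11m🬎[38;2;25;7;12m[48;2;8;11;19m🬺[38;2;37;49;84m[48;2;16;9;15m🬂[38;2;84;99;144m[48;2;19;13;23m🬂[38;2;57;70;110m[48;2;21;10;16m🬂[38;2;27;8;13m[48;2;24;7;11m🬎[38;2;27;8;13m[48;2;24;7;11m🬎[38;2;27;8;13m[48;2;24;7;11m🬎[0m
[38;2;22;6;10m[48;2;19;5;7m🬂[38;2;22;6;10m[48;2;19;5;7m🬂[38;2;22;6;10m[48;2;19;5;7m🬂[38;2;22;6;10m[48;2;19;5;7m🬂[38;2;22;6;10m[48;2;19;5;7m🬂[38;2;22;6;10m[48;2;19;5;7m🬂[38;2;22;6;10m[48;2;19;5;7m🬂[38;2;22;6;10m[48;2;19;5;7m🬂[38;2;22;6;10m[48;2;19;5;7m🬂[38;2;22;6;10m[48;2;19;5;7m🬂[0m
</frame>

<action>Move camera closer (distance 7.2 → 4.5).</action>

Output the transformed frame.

<frame>
[38;2;44;16;28m[48;2;41;15;25m🬎[38;2;44;16;28m[48;2;41;15;25m🬎[38;2;44;16;28m[48;2;41;15;25m🬎[38;2;44;16;28m[48;2;41;15;25m🬎[38;2;44;16;28m[48;2;41;15;25m🬎[38;2;44;16;28m[48;2;41;15;25m🬎[38;2;44;16;28m[48;2;41;15;25m🬎[38;2;44;16;28m[48;2;41;15;25m🬎[38;2;44;16;28m[48;2;41;15;25m🬎[38;2;44;16;28m[48;2;41;15;25m🬎[0m
[38;2;39;14;24m[48;2;36;12;21m🬂[38;2;39;14;24m[48;2;36;12;21m🬂[38;2;39;14;24m[48;2;36;12;21m🬂[38;2;37;13;22m[48;2;67;85;137m🬝[38;2;40;23;37m[48;2;123;139;184m🬬[38;2;38;13;23m[48;2;23;32;55m🬎[38;2;36;18;32m[48;2;60;75;117m🬝[38;2;39;14;24m[48;2;36;12;21m🬂[38;2;39;14;24m[48;2;36;12;21m🬂[38;2;39;14;24m[48;2;36;12;21m🬂[0m
[38;2;32;11;18m[48;2;30;10;16m🬎[38;2;32;11;18m[48;2;30;10;16m🬎[38;2;30;30;53m[48;2;49;65;115m▌[38;2;78;97;153m[48;2;53;71;124m🬆[38;2;30;40;70m[48;2;21;10;17m🬀[38;2;8;11;19m[48;2;31;10;17m🬂[38;2;9;13;23m[48;2;30;10;16m🬬[38;2;40;53;92m[48;2;82;100;152m▌[38;2;61;79;134m[48;2;32;10;18m🬓[38;2;32;11;18m[48;2;30;10;16m🬎[0m
[38;2;27;8;13m[48;2;24;7;11m🬎[38;2;27;8;13m[48;2;24;7;11m🬎[38;2;31;43;74m[48;2;11;15;27m🬉[38;2;50;67;116m[48;2;27;37;65m🬊[38;2;28;9;14m[48;2;49;65;110m🬁[38;2;28;9;14m[48;2;63;79;123m🬂[38;2;123;139;188m[48;2;50;65;110m🬋[38;2;114;131;180m[48;2;42;55;92m🬆[38;2;45;60;103m[48;2;24;12;21m🬄[38;2;27;8;13m[48;2;24;7;11m🬎[0m
[38;2;22;6;10m[48;2;19;5;7m🬂[38;2;22;6;10m[48;2;19;5;7m🬂[38;2;20;5;8m[48;2;8;11;19m🬺[38;2;9;12;22m[48;2;19;5;7m🬊[38;2;20;27;47m[48;2;13;8;13m🬂[38;2;25;34;59m[48;2;13;8;13m🬂[38;2;25;34;60m[48;2;13;8;13m🬂[38;2;17;23;41m[48;2;19;5;7m🬂[38;2;22;6;10m[48;2;19;5;7m🬂[38;2;22;6;10m[48;2;19;5;7m🬂[0m
</frame>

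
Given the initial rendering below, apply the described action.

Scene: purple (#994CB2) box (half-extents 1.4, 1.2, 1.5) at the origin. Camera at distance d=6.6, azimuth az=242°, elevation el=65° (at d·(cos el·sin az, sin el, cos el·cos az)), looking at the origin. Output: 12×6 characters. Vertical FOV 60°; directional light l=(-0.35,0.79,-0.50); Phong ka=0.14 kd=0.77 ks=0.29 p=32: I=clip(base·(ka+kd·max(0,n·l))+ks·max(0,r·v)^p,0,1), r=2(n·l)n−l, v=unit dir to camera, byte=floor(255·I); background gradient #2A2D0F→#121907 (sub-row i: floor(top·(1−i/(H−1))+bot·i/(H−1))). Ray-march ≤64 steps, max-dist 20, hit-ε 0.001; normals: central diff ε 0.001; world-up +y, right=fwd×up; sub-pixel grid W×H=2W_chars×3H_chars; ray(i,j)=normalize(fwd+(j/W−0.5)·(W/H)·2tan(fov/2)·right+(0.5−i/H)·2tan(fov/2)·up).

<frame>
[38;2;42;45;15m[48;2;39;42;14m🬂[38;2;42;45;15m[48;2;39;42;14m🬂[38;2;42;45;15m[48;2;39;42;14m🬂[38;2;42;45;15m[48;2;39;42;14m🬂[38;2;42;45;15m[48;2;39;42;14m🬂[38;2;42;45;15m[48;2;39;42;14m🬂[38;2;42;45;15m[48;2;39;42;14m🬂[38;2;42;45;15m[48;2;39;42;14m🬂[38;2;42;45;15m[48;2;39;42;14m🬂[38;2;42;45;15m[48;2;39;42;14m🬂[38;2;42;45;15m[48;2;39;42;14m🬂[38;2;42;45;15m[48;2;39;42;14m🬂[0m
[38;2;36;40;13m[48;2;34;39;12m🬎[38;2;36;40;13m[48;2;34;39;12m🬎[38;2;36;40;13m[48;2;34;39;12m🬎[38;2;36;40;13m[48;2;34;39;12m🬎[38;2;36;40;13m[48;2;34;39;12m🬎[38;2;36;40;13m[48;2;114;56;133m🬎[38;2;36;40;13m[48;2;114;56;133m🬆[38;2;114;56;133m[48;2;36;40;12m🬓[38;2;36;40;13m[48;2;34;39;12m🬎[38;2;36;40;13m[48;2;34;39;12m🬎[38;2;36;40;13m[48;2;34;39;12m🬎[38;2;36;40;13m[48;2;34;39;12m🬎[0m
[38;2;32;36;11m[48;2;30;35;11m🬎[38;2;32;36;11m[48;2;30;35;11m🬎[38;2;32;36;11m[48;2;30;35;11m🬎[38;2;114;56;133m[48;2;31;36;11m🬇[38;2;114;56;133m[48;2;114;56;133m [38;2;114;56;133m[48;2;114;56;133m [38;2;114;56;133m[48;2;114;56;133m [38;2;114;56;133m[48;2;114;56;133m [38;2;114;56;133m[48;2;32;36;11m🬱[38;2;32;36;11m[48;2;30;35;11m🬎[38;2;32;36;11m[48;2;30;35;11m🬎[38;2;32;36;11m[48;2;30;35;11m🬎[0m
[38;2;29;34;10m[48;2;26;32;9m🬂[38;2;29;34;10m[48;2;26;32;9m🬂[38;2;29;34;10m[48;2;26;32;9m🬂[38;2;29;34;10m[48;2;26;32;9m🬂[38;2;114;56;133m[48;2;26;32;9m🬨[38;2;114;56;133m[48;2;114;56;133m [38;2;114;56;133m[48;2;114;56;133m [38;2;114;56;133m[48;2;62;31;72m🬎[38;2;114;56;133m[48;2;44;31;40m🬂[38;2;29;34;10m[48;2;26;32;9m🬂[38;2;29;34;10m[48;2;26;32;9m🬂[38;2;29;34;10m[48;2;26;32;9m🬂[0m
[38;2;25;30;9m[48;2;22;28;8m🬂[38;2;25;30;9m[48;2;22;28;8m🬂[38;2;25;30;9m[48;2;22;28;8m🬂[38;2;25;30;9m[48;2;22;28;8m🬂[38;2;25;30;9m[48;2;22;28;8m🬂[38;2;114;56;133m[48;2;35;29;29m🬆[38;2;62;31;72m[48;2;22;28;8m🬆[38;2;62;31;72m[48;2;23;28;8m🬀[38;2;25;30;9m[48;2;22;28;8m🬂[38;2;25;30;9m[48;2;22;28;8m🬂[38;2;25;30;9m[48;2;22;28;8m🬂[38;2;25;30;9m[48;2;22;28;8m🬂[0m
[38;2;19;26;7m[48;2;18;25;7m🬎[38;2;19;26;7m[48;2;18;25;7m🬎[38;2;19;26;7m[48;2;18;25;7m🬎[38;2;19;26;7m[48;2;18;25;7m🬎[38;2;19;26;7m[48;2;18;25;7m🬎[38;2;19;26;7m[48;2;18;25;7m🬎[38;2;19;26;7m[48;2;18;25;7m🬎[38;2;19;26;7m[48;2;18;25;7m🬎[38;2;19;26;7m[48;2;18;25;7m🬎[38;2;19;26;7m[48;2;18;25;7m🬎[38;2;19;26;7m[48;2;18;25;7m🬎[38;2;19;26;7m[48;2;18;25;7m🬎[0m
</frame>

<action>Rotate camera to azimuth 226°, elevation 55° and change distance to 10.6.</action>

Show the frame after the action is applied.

<frame>
[38;2;42;45;15m[48;2;39;42;14m🬂[38;2;42;45;15m[48;2;39;42;14m🬂[38;2;42;45;15m[48;2;39;42;14m🬂[38;2;42;45;15m[48;2;39;42;14m🬂[38;2;42;45;15m[48;2;39;42;14m🬂[38;2;42;45;15m[48;2;39;42;14m🬂[38;2;42;45;15m[48;2;39;42;14m🬂[38;2;42;45;15m[48;2;39;42;14m🬂[38;2;42;45;15m[48;2;39;42;14m🬂[38;2;42;45;15m[48;2;39;42;14m🬂[38;2;42;45;15m[48;2;39;42;14m🬂[38;2;42;45;15m[48;2;39;42;14m🬂[0m
[38;2;36;40;13m[48;2;34;39;12m🬎[38;2;36;40;13m[48;2;34;39;12m🬎[38;2;36;40;13m[48;2;34;39;12m🬎[38;2;36;40;13m[48;2;34;39;12m🬎[38;2;36;40;13m[48;2;34;39;12m🬎[38;2;36;40;13m[48;2;34;39;12m🬎[38;2;36;40;13m[48;2;34;39;12m🬎[38;2;36;40;13m[48;2;34;39;12m🬎[38;2;36;40;13m[48;2;34;39;12m🬎[38;2;36;40;13m[48;2;34;39;12m🬎[38;2;36;40;13m[48;2;34;39;12m🬎[38;2;36;40;13m[48;2;34;39;12m🬎[0m
[38;2;32;36;11m[48;2;30;35;11m🬎[38;2;32;36;11m[48;2;30;35;11m🬎[38;2;32;36;11m[48;2;30;35;11m🬎[38;2;32;36;11m[48;2;30;35;11m🬎[38;2;32;36;11m[48;2;114;56;133m🬝[38;2;32;36;11m[48;2;114;56;133m🬆[38;2;114;56;133m[48;2;33;37;12m🬺[38;2;114;56;133m[48;2;32;36;11m🬱[38;2;32;36;11m[48;2;30;35;11m🬎[38;2;32;36;11m[48;2;30;35;11m🬎[38;2;32;36;11m[48;2;30;35;11m🬎[38;2;32;36;11m[48;2;30;35;11m🬎[0m
[38;2;29;34;10m[48;2;26;32;9m🬂[38;2;29;34;10m[48;2;26;32;9m🬂[38;2;29;34;10m[48;2;26;32;9m🬂[38;2;29;34;10m[48;2;26;32;9m🬂[38;2;80;39;93m[48;2;27;32;9m🬁[38;2;100;49;117m[48;2;26;32;9m🬬[38;2;114;56;133m[48;2;62;31;72m🬆[38;2;62;31;72m[48;2;26;32;9m🬆[38;2;29;34;10m[48;2;26;32;9m🬂[38;2;29;34;10m[48;2;26;32;9m🬂[38;2;29;34;10m[48;2;26;32;9m🬂[38;2;29;34;10m[48;2;26;32;9m🬂[0m
[38;2;25;30;9m[48;2;22;28;8m🬂[38;2;25;30;9m[48;2;22;28;8m🬂[38;2;25;30;9m[48;2;22;28;8m🬂[38;2;25;30;9m[48;2;22;28;8m🬂[38;2;25;30;9m[48;2;22;28;8m🬂[38;2;25;30;9m[48;2;22;28;8m🬂[38;2;62;31;72m[48;2;23;28;8m🬀[38;2;25;30;9m[48;2;22;28;8m🬂[38;2;25;30;9m[48;2;22;28;8m🬂[38;2;25;30;9m[48;2;22;28;8m🬂[38;2;25;30;9m[48;2;22;28;8m🬂[38;2;25;30;9m[48;2;22;28;8m🬂[0m
[38;2;19;26;7m[48;2;18;25;7m🬎[38;2;19;26;7m[48;2;18;25;7m🬎[38;2;19;26;7m[48;2;18;25;7m🬎[38;2;19;26;7m[48;2;18;25;7m🬎[38;2;19;26;7m[48;2;18;25;7m🬎[38;2;19;26;7m[48;2;18;25;7m🬎[38;2;19;26;7m[48;2;18;25;7m🬎[38;2;19;26;7m[48;2;18;25;7m🬎[38;2;19;26;7m[48;2;18;25;7m🬎[38;2;19;26;7m[48;2;18;25;7m🬎[38;2;19;26;7m[48;2;18;25;7m🬎[38;2;19;26;7m[48;2;18;25;7m🬎[0m
</frame>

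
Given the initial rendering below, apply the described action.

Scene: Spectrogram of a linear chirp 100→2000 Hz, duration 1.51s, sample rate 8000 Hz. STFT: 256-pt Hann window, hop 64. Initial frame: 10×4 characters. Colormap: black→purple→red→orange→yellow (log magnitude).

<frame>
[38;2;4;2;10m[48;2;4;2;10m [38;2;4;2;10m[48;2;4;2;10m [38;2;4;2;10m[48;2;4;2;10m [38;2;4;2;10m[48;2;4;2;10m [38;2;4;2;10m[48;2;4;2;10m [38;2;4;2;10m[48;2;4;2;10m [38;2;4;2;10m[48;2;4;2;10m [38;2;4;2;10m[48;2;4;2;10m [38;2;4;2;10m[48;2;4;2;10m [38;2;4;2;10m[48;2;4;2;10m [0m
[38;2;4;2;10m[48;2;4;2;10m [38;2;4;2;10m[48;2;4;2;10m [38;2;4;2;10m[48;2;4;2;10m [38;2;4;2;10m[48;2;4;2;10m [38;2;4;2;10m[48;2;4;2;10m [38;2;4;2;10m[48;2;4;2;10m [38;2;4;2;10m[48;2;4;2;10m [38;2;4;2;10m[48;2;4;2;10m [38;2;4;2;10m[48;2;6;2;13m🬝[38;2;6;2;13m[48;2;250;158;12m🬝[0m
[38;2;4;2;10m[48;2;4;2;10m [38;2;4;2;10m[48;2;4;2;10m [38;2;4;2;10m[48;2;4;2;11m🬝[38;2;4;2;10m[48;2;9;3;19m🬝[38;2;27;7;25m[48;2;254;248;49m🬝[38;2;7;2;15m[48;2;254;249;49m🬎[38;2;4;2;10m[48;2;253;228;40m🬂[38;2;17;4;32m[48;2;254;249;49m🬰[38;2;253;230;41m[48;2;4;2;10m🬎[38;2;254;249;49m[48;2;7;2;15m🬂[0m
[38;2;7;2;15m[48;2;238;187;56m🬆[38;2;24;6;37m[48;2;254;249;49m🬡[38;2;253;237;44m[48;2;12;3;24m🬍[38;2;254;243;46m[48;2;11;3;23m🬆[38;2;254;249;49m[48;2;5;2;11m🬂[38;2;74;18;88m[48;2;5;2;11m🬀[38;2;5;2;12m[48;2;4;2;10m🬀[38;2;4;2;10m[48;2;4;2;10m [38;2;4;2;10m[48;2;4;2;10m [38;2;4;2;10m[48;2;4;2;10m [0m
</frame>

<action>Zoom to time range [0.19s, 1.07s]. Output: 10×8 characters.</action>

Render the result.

<frame>
[38;2;4;2;10m[48;2;4;2;10m [38;2;4;2;10m[48;2;4;2;10m [38;2;4;2;10m[48;2;4;2;10m [38;2;4;2;10m[48;2;4;2;10m [38;2;4;2;10m[48;2;4;2;10m [38;2;4;2;10m[48;2;4;2;10m [38;2;4;2;10m[48;2;4;2;10m [38;2;4;2;10m[48;2;4;2;10m [38;2;4;2;10m[48;2;4;2;10m [38;2;4;2;10m[48;2;4;2;10m [0m
[38;2;4;2;10m[48;2;4;2;10m [38;2;4;2;10m[48;2;4;2;10m [38;2;4;2;10m[48;2;4;2;10m [38;2;4;2;10m[48;2;4;2;10m [38;2;4;2;10m[48;2;4;2;10m [38;2;4;2;10m[48;2;4;2;10m [38;2;4;2;10m[48;2;4;2;10m [38;2;4;2;10m[48;2;4;2;10m [38;2;4;2;10m[48;2;4;2;10m [38;2;4;2;10m[48;2;4;2;10m [0m
[38;2;4;2;10m[48;2;4;2;10m [38;2;4;2;10m[48;2;4;2;10m [38;2;4;2;10m[48;2;4;2;10m [38;2;4;2;10m[48;2;4;2;10m [38;2;4;2;10m[48;2;4;2;10m [38;2;4;2;10m[48;2;4;2;10m [38;2;4;2;10m[48;2;4;2;10m [38;2;4;2;10m[48;2;4;2;10m [38;2;4;2;10m[48;2;4;2;10m [38;2;4;2;10m[48;2;4;2;10m [0m
[38;2;4;2;10m[48;2;4;2;10m [38;2;4;2;10m[48;2;4;2;10m [38;2;4;2;10m[48;2;4;2;10m [38;2;4;2;10m[48;2;4;2;10m [38;2;4;2;10m[48;2;4;2;10m [38;2;4;2;10m[48;2;4;2;10m [38;2;4;2;10m[48;2;4;2;10m [38;2;4;2;10m[48;2;4;2;10m [38;2;4;2;10m[48;2;4;2;10m [38;2;4;2;10m[48;2;4;2;10m [0m
[38;2;4;2;10m[48;2;4;2;10m [38;2;4;2;10m[48;2;4;2;10m [38;2;4;2;10m[48;2;4;2;10m [38;2;4;2;10m[48;2;4;2;10m [38;2;4;2;10m[48;2;4;2;10m [38;2;4;2;10m[48;2;4;2;10m [38;2;4;2;10m[48;2;4;2;10m [38;2;4;2;10m[48;2;4;2;11m🬝[38;2;4;2;10m[48;2;7;2;15m🬝[38;2;6;2;13m[48;2;46;10;80m🬝[0m
[38;2;4;2;10m[48;2;4;2;10m [38;2;4;2;10m[48;2;4;2;10m [38;2;4;2;10m[48;2;4;2;11m🬝[38;2;4;2;10m[48;2;6;2;13m🬝[38;2;4;2;11m[48;2;19;5;35m🬝[38;2;26;7;26m[48;2;254;233;43m🬝[38;2;11;3;23m[48;2;254;249;49m🬎[38;2;9;2;18m[48;2;250;218;43m🬂[38;2;244;186;39m[48;2;31;7;55m🬜[38;2;241;201;55m[48;2;8;2;17m🬎[0m
[38;2;9;2;18m[48;2;214;80;59m🬝[38;2;7;2;16m[48;2;254;249;49m🬎[38;2;30;7;39m[48;2;253;234;43m🬆[38;2;65;16;66m[48;2;254;244;47m🬡[38;2;253;236;44m[48;2;12;3;23m🬎[38;2;254;248;49m[48;2;21;5;35m🬂[38;2;253;213;34m[48;2;21;5;27m🬀[38;2;14;4;28m[48;2;4;2;11m🬀[38;2;6;2;13m[48;2;4;2;10m🬀[38;2;4;2;10m[48;2;4;2;10m [0m
[38;2;244;200;46m[48;2;13;3;25m🬆[38;2;248;194;33m[48;2;6;2;15m🬂[38;2;28;7;50m[48;2;5;2;12m🬀[38;2;7;2;16m[48;2;4;2;10m🬀[38;2;4;2;11m[48;2;4;2;10m🬀[38;2;4;2;10m[48;2;4;2;10m [38;2;4;2;10m[48;2;4;2;10m [38;2;4;2;10m[48;2;4;2;10m [38;2;4;2;10m[48;2;4;2;10m [38;2;4;2;10m[48;2;4;2;10m [0m
</frame>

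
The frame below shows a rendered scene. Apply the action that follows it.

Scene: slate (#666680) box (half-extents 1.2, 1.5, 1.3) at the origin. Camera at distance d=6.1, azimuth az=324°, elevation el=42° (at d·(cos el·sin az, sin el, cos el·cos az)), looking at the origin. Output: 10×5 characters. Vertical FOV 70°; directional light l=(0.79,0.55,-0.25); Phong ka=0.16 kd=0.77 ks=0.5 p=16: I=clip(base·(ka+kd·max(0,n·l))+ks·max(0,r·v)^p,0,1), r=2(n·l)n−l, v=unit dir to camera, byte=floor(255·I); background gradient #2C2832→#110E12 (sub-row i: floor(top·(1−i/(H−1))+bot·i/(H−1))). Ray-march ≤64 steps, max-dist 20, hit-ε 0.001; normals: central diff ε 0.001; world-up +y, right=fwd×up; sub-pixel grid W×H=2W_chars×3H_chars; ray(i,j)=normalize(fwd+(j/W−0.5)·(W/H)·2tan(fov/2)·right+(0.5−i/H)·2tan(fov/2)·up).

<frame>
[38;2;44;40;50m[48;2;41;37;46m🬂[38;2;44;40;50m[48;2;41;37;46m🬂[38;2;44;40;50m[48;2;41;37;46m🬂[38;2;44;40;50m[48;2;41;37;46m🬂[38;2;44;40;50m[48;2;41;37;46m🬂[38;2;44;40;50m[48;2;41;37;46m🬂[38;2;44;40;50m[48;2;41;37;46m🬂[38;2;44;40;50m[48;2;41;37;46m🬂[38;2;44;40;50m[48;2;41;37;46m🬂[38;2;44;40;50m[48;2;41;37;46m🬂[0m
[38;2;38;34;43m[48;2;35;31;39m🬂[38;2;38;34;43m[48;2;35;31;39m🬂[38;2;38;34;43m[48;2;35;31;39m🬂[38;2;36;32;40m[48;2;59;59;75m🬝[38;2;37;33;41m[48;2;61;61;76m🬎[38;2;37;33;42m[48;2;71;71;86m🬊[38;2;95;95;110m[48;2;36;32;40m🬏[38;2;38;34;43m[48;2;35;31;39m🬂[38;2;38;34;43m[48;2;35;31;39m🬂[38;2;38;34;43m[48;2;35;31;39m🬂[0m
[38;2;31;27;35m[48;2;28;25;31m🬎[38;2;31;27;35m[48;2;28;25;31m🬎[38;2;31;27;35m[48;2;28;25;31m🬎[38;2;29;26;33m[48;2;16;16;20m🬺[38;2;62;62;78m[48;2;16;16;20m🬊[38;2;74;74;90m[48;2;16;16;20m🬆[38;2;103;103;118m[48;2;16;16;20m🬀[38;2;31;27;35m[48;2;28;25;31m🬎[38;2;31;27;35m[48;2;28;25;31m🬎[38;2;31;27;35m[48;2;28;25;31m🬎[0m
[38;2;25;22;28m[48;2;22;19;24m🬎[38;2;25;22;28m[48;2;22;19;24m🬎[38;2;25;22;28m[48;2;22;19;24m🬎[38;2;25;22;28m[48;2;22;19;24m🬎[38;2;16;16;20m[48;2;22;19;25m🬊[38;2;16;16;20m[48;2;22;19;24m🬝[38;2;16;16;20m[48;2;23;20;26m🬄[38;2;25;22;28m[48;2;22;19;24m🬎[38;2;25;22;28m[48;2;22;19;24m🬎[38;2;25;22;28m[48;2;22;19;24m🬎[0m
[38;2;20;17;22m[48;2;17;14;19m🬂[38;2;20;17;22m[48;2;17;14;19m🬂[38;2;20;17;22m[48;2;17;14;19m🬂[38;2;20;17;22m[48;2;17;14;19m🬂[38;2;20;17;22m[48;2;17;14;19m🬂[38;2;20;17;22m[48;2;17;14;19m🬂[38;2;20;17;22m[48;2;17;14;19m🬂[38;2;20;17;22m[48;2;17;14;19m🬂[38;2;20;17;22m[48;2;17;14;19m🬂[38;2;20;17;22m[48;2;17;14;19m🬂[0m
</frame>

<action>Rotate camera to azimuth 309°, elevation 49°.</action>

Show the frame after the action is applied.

<frame>
[38;2;44;40;50m[48;2;41;37;46m🬂[38;2;44;40;50m[48;2;41;37;46m🬂[38;2;44;40;50m[48;2;41;37;46m🬂[38;2;44;40;50m[48;2;41;37;46m🬂[38;2;44;40;50m[48;2;41;37;46m🬂[38;2;44;40;50m[48;2;41;37;46m🬂[38;2;44;40;50m[48;2;41;37;46m🬂[38;2;44;40;50m[48;2;41;37;46m🬂[38;2;44;40;50m[48;2;41;37;46m🬂[38;2;44;40;50m[48;2;41;37;46m🬂[0m
[38;2;38;34;43m[48;2;35;31;39m🬂[38;2;38;34;43m[48;2;35;31;39m🬂[38;2;38;34;43m[48;2;35;31;39m🬂[38;2;38;34;43m[48;2;35;31;39m🬂[38;2;37;33;42m[48;2;84;84;99m🬆[38;2;37;33;42m[48;2;120;120;135m🬊[38;2;37;33;41m[48;2;167;167;182m🬎[38;2;38;34;43m[48;2;35;31;39m🬂[38;2;38;34;43m[48;2;35;31;39m🬂[38;2;38;34;43m[48;2;35;31;39m🬂[0m
[38;2;31;27;35m[48;2;28;25;31m🬎[38;2;31;27;35m[48;2;28;25;31m🬎[38;2;31;27;35m[48;2;28;25;31m🬎[38;2;65;65;80m[48;2;24;22;28m🬁[38;2;81;81;96m[48;2;16;16;20m🬊[38;2;112;112;127m[48;2;16;16;20m🬬[38;2;153;153;168m[48;2;20;19;23m🬆[38;2;31;27;35m[48;2;28;25;31m🬎[38;2;31;27;35m[48;2;28;25;31m🬎[38;2;31;27;35m[48;2;28;25;31m🬎[0m
[38;2;25;22;28m[48;2;22;19;24m🬎[38;2;25;22;28m[48;2;22;19;24m🬎[38;2;25;22;28m[48;2;22;19;24m🬎[38;2;25;22;28m[48;2;22;19;24m🬎[38;2;16;16;20m[48;2;22;19;25m🬊[38;2;16;16;20m[48;2;22;19;24m🬝[38;2;16;16;20m[48;2;23;20;26m🬀[38;2;25;22;28m[48;2;22;19;24m🬎[38;2;25;22;28m[48;2;22;19;24m🬎[38;2;25;22;28m[48;2;22;19;24m🬎[0m
[38;2;20;17;22m[48;2;17;14;19m🬂[38;2;20;17;22m[48;2;17;14;19m🬂[38;2;20;17;22m[48;2;17;14;19m🬂[38;2;20;17;22m[48;2;17;14;19m🬂[38;2;20;17;22m[48;2;17;14;19m🬂[38;2;20;17;22m[48;2;17;14;19m🬂[38;2;20;17;22m[48;2;17;14;19m🬂[38;2;20;17;22m[48;2;17;14;19m🬂[38;2;20;17;22m[48;2;17;14;19m🬂[38;2;20;17;22m[48;2;17;14;19m🬂[0m
</frame>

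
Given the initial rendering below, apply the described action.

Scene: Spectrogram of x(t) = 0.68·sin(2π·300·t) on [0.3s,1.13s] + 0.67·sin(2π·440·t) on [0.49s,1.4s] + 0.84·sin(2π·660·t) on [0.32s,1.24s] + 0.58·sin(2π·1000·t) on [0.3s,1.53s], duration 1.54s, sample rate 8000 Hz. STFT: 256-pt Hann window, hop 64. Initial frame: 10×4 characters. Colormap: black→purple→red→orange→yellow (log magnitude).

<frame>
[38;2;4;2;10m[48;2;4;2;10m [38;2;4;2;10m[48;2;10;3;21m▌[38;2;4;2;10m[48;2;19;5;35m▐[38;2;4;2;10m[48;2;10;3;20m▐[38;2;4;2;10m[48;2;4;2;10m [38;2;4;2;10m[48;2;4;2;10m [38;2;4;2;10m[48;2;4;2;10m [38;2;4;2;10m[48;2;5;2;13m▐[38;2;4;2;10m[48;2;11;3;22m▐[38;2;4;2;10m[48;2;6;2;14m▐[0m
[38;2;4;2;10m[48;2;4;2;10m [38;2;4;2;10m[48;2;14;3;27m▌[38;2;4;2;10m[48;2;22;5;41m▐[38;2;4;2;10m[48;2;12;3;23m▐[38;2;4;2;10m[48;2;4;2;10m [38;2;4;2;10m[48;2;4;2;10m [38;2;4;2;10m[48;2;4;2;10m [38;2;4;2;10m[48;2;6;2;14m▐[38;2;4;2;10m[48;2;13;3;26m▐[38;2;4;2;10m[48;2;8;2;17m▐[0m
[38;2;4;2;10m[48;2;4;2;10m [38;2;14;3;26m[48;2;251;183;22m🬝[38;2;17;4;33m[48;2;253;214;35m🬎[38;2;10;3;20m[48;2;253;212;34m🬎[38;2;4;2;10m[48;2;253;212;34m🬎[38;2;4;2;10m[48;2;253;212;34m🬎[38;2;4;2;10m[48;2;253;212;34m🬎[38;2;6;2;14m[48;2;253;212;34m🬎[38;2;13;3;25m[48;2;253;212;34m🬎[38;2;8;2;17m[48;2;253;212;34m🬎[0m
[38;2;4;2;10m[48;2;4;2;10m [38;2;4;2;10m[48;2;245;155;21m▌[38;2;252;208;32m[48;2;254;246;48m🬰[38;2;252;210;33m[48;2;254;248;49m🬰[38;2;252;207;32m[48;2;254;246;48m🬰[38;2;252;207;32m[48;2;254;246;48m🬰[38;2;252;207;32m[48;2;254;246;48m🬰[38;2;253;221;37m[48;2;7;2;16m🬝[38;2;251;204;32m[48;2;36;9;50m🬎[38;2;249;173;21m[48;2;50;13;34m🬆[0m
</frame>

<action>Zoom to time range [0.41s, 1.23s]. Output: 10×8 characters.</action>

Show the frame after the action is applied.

<frame>
[38;2;4;2;10m[48;2;10;3;21m▌[38;2;7;2;15m[48;2;4;2;10m▌[38;2;4;2;10m[48;2;4;2;10m [38;2;4;2;10m[48;2;4;2;10m [38;2;4;2;10m[48;2;4;2;10m [38;2;4;2;10m[48;2;4;2;10m [38;2;4;2;10m[48;2;4;2;10m [38;2;4;2;10m[48;2;4;2;10m [38;2;4;2;10m[48;2;4;2;11m▌[38;2;5;2;13m[48;2;4;2;10m▌[0m
[38;2;4;2;10m[48;2;10;3;21m▌[38;2;4;2;10m[48;2;7;2;15m▐[38;2;4;2;10m[48;2;4;2;10m [38;2;4;2;10m[48;2;4;2;10m [38;2;4;2;10m[48;2;4;2;10m [38;2;4;2;10m[48;2;4;2;10m [38;2;4;2;10m[48;2;4;2;10m [38;2;4;2;10m[48;2;4;2;10m [38;2;4;2;10m[48;2;5;2;11m▌[38;2;6;2;13m[48;2;4;2;10m▌[0m
[38;2;4;2;10m[48;2;11;3;22m▌[38;2;4;2;10m[48;2;7;2;16m▐[38;2;4;2;10m[48;2;4;2;10m [38;2;4;2;10m[48;2;4;2;10m [38;2;4;2;10m[48;2;4;2;10m [38;2;4;2;10m[48;2;4;2;10m [38;2;4;2;10m[48;2;4;2;10m [38;2;4;2;10m[48;2;4;2;10m [38;2;4;2;10m[48;2;5;2;11m▌[38;2;4;2;10m[48;2;6;2;13m▐[0m
[38;2;4;2;10m[48;2;12;3;25m▌[38;2;4;2;10m[48;2;8;2;17m▐[38;2;4;2;10m[48;2;4;2;10m [38;2;4;2;10m[48;2;4;2;10m [38;2;4;2;10m[48;2;4;2;10m [38;2;4;2;10m[48;2;4;2;10m [38;2;4;2;10m[48;2;4;2;10m [38;2;4;2;10m[48;2;4;2;10m [38;2;4;2;10m[48;2;5;2;12m▌[38;2;4;2;10m[48;2;6;2;15m▐[0m
[38;2;4;2;10m[48;2;15;4;29m▌[38;2;4;2;10m[48;2;10;3;20m▐[38;2;4;2;10m[48;2;4;2;10m [38;2;4;2;10m[48;2;4;2;10m [38;2;4;2;10m[48;2;4;2;10m [38;2;4;2;10m[48;2;4;2;10m [38;2;4;2;10m[48;2;4;2;10m [38;2;4;2;10m[48;2;4;2;10m [38;2;4;2;10m[48;2;6;2;14m▌[38;2;4;2;10m[48;2;8;2;18m▐[0m
[38;2;12;3;23m[48;2;253;212;34m🬎[38;2;8;2;17m[48;2;253;212;34m🬎[38;2;4;2;10m[48;2;253;212;34m🬎[38;2;4;2;10m[48;2;253;212;34m🬎[38;2;4;2;10m[48;2;253;212;34m🬎[38;2;4;2;10m[48;2;253;212;34m🬎[38;2;4;2;10m[48;2;253;212;34m🬎[38;2;4;2;10m[48;2;253;212;34m🬎[38;2;5;2;13m[48;2;253;212;34m🬎[38;2;8;2;16m[48;2;253;212;34m🬎[0m
[38;2;248;164;17m[48;2;253;232;42m🬆[38;2;249;164;17m[48;2;253;230;42m🬊[38;2;247;147;12m[48;2;253;222;38m🬂[38;2;247;147;12m[48;2;253;222;38m🬂[38;2;247;147;12m[48;2;253;222;38m🬂[38;2;247;147;12m[48;2;253;222;38m🬂[38;2;247;147;12m[48;2;253;222;38m🬂[38;2;247;147;12m[48;2;253;222;38m🬂[38;2;247;147;12m[48;2;253;222;38m🬂[38;2;247;147;12m[48;2;253;222;38m🬂[0m
[38;2;243;172;35m[48;2;37;9;55m🬎[38;2;253;222;38m[48;2;24;6;44m🬎[38;2;253;221;38m[48;2;10;3;20m🬎[38;2;253;221;38m[48;2;10;3;21m🬎[38;2;253;221;38m[48;2;10;3;20m🬎[38;2;253;221;38m[48;2;10;3;21m🬎[38;2;253;221;38m[48;2;10;3;21m🬎[38;2;253;221;38m[48;2;10;3;20m🬎[38;2;253;221;38m[48;2;35;8;55m🬎[38;2;252;204;31m[48;2;50;13;35m🬆[0m
</frame>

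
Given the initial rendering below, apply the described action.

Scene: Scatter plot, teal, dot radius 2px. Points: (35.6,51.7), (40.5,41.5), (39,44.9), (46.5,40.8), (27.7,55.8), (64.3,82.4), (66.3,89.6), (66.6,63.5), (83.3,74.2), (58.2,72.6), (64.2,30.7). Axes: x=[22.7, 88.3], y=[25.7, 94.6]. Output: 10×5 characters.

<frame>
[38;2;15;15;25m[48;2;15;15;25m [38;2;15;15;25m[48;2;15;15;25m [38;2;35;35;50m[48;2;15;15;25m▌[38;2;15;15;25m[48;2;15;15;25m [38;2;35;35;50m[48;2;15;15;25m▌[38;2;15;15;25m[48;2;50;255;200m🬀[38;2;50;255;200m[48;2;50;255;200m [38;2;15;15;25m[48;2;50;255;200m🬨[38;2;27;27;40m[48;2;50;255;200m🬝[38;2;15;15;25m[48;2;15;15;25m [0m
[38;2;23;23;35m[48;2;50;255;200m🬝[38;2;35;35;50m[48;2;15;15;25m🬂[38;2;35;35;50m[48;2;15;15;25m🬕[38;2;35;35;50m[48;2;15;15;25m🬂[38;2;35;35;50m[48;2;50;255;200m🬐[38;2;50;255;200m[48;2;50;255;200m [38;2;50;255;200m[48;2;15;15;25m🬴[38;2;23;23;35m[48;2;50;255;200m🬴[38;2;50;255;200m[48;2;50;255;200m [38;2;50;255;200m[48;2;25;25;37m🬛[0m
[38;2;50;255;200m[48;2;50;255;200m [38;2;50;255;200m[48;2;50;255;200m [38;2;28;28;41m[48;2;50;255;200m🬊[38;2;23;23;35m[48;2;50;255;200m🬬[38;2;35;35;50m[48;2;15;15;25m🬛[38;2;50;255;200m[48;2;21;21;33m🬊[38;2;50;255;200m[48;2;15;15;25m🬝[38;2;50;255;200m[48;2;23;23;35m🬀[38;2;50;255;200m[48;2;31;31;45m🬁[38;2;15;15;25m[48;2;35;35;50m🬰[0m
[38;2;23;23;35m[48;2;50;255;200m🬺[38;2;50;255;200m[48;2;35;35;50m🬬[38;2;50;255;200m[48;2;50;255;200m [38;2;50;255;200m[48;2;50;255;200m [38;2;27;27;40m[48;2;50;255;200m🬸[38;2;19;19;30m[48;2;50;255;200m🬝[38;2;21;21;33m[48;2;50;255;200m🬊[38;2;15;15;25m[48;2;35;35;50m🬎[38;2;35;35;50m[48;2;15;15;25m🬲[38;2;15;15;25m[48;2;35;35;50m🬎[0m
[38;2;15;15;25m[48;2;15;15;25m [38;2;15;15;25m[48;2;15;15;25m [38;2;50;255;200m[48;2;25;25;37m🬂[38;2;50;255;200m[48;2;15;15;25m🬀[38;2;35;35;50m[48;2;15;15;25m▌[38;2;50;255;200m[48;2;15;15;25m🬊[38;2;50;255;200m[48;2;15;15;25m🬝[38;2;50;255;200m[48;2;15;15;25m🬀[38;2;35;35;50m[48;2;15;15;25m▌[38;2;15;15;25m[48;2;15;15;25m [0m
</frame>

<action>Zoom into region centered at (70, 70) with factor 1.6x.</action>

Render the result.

<frame>
[38;2;15;15;25m[48;2;15;15;25m [38;2;15;15;25m[48;2;15;15;25m [38;2;35;35;50m[48;2;50;255;200m🬄[38;2;50;255;200m[48;2;50;255;200m [38;2;50;255;200m[48;2;15;15;25m🬕[38;2;15;15;25m[48;2;15;15;25m [38;2;35;35;50m[48;2;15;15;25m▌[38;2;15;15;25m[48;2;15;15;25m [38;2;35;35;50m[48;2;15;15;25m▌[38;2;15;15;25m[48;2;15;15;25m [0m
[38;2;35;35;50m[48;2;15;15;25m🬂[38;2;23;23;35m[48;2;50;255;200m🬝[38;2;50;255;200m[48;2;25;25;37m🬳[38;2;50;255;200m[48;2;15;15;25m🬆[38;2;35;35;50m[48;2;15;15;25m🬕[38;2;35;35;50m[48;2;15;15;25m🬂[38;2;31;31;45m[48;2;50;255;200m🬝[38;2;35;35;50m[48;2;50;255;200m🬀[38;2;50;255;200m[48;2;28;28;41m🬱[38;2;35;35;50m[48;2;15;15;25m🬂[0m
[38;2;15;15;25m[48;2;35;35;50m🬰[38;2;50;255;200m[48;2;21;21;33m🬊[38;2;50;255;200m[48;2;15;15;25m🬝[38;2;50;255;200m[48;2;25;25;37m🬶[38;2;27;27;40m[48;2;50;255;200m🬬[38;2;15;15;25m[48;2;35;35;50m🬰[38;2;35;35;50m[48;2;15;15;25m🬛[38;2;50;255;200m[48;2;21;21;33m🬊[38;2;50;255;200m[48;2;27;27;40m🬀[38;2;15;15;25m[48;2;35;35;50m🬰[0m
[38;2;15;15;25m[48;2;35;35;50m🬎[38;2;15;15;25m[48;2;35;35;50m🬎[38;2;50;255;200m[48;2;31;31;45m🬁[38;2;50;255;200m[48;2;35;35;50m🬬[38;2;50;255;200m[48;2;28;28;41m🬆[38;2;15;15;25m[48;2;35;35;50m🬎[38;2;35;35;50m[48;2;15;15;25m🬲[38;2;15;15;25m[48;2;35;35;50m🬎[38;2;35;35;50m[48;2;15;15;25m🬲[38;2;15;15;25m[48;2;35;35;50m🬎[0m
[38;2;15;15;25m[48;2;15;15;25m [38;2;15;15;25m[48;2;15;15;25m [38;2;35;35;50m[48;2;15;15;25m▌[38;2;15;15;25m[48;2;15;15;25m [38;2;35;35;50m[48;2;15;15;25m▌[38;2;15;15;25m[48;2;15;15;25m [38;2;35;35;50m[48;2;15;15;25m▌[38;2;15;15;25m[48;2;15;15;25m [38;2;35;35;50m[48;2;15;15;25m▌[38;2;15;15;25m[48;2;15;15;25m [0m
</frame>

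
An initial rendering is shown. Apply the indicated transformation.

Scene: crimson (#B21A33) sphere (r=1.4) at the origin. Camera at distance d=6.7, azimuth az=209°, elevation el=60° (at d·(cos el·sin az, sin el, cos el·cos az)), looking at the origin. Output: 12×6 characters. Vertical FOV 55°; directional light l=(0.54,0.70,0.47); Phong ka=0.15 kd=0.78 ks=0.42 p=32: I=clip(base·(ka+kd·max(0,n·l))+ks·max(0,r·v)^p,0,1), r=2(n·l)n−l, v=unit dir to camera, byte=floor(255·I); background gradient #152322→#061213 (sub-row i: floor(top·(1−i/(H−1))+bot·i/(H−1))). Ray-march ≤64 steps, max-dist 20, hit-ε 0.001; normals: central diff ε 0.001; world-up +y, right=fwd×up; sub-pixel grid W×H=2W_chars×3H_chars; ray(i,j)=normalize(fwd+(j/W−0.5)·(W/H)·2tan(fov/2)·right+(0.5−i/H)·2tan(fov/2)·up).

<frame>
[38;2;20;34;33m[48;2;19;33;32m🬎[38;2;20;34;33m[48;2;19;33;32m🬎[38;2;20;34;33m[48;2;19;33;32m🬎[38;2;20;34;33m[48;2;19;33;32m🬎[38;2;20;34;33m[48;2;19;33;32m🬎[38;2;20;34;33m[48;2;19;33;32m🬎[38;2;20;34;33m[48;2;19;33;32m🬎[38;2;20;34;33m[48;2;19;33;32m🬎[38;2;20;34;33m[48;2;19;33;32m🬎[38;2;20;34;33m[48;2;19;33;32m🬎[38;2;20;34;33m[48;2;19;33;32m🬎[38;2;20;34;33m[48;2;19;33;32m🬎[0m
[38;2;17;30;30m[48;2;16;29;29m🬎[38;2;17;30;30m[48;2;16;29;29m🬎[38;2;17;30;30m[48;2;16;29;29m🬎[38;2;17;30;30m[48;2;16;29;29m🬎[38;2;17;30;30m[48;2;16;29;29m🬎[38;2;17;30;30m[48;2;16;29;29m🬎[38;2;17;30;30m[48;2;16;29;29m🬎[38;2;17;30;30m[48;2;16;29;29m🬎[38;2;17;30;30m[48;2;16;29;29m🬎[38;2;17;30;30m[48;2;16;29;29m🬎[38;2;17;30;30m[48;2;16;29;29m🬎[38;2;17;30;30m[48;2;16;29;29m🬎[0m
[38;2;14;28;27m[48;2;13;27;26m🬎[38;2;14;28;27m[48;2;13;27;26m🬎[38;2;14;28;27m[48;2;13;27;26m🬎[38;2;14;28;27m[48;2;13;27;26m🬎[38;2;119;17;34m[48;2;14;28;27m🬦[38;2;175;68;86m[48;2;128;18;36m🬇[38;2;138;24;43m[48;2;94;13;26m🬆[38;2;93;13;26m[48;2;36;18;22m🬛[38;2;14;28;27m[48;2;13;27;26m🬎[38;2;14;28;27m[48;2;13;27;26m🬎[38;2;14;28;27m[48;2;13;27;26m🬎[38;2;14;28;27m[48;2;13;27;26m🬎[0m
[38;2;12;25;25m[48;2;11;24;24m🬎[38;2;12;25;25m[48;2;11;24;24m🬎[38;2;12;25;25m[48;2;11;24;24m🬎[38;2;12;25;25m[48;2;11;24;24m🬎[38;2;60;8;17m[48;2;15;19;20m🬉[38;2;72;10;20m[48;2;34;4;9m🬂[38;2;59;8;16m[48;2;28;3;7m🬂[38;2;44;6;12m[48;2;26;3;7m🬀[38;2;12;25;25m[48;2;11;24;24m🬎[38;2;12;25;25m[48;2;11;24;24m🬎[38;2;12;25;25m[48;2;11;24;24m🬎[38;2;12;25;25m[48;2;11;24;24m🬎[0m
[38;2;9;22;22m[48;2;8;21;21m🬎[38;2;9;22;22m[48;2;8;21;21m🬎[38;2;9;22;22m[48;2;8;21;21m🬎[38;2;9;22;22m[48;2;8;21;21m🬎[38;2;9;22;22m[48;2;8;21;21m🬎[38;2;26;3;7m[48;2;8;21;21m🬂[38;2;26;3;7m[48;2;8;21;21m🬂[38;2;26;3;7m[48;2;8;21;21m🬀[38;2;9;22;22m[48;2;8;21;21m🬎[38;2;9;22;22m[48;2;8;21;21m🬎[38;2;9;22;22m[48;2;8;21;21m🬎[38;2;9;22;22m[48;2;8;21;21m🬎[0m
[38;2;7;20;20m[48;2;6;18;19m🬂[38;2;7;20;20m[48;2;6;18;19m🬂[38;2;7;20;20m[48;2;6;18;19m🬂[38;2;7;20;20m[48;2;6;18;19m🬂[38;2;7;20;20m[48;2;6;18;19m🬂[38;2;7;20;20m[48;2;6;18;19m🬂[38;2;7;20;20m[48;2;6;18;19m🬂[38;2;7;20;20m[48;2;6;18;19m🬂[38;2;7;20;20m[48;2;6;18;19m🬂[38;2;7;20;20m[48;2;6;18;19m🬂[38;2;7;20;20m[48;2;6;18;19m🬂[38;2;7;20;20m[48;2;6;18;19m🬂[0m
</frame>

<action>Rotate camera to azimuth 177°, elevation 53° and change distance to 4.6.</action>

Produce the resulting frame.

<frame>
[38;2;20;34;33m[48;2;19;33;32m🬎[38;2;20;34;33m[48;2;19;33;32m🬎[38;2;20;34;33m[48;2;19;33;32m🬎[38;2;20;34;33m[48;2;19;33;32m🬎[38;2;20;34;33m[48;2;19;33;32m🬎[38;2;20;34;33m[48;2;19;33;32m🬎[38;2;20;34;33m[48;2;19;33;32m🬎[38;2;20;34;33m[48;2;19;33;32m🬎[38;2;20;34;33m[48;2;19;33;32m🬎[38;2;20;34;33m[48;2;19;33;32m🬎[38;2;20;34;33m[48;2;19;33;32m🬎[38;2;20;34;33m[48;2;19;33;32m🬎[0m
[38;2;17;30;30m[48;2;16;29;29m🬎[38;2;17;30;30m[48;2;16;29;29m🬎[38;2;17;30;30m[48;2;16;29;29m🬎[38;2;17;30;30m[48;2;16;29;29m🬎[38;2;17;30;30m[48;2;154;22;44m🬝[38;2;18;31;31m[48;2;146;23;43m🬂[38;2;18;31;31m[48;2;121;17;34m🬂[38;2;95;13;27m[48;2;17;30;30m🬱[38;2;17;30;30m[48;2;16;29;29m🬎[38;2;17;30;30m[48;2;16;29;29m🬎[38;2;17;30;30m[48;2;16;29;29m🬎[38;2;17;30;30m[48;2;16;29;29m🬎[0m
[38;2;14;28;27m[48;2;13;27;26m🬎[38;2;14;28;27m[48;2;13;27;26m🬎[38;2;14;28;27m[48;2;13;27;26m🬎[38;2;136;19;38m[48;2;14;28;27m🬦[38;2;150;32;51m[48;2;121;17;34m🬊[38;2;237;127;145m[48;2;112;21;36m🬀[38;2;99;14;28m[48;2;78;11;22m🬆[38;2;76;10;21m[48;2;54;7;15m🬆[38;2;35;4;9m[48;2;15;29;28m🬺[38;2;14;28;27m[48;2;13;27;26m🬎[38;2;14;28;27m[48;2;13;27;26m🬎[38;2;14;28;27m[48;2;13;27;26m🬎[0m
[38;2;12;25;25m[48;2;11;24;24m🬎[38;2;12;25;25m[48;2;11;24;24m🬎[38;2;12;25;25m[48;2;11;24;24m🬎[38;2;94;13;26m[48;2;12;25;25m▐[38;2;96;14;27m[48;2;71;10;20m🬆[38;2;78;11;22m[48;2;55;7;15m🬆[38;2;58;8;16m[48;2;34;4;9m🬆[38;2;44;6;12m[48;2;27;3;7m🬀[38;2;26;3;7m[48;2;26;3;7m [38;2;12;25;25m[48;2;11;24;24m🬎[38;2;12;25;25m[48;2;11;24;24m🬎[38;2;12;25;25m[48;2;11;24;24m🬎[0m
[38;2;9;22;22m[48;2;8;21;21m🬎[38;2;9;22;22m[48;2;8;21;21m🬎[38;2;9;22;22m[48;2;8;21;21m🬎[38;2;9;22;22m[48;2;8;21;21m🬎[38;2;41;5;11m[48;2;8;21;21m🬊[38;2;38;5;11m[48;2;26;3;7m🬀[38;2;26;3;7m[48;2;26;3;7m [38;2;26;3;7m[48;2;8;21;21m🬝[38;2;26;3;7m[48;2;8;21;21m🬀[38;2;9;22;22m[48;2;8;21;21m🬎[38;2;9;22;22m[48;2;8;21;21m🬎[38;2;9;22;22m[48;2;8;21;21m🬎[0m
[38;2;7;20;20m[48;2;6;18;19m🬂[38;2;7;20;20m[48;2;6;18;19m🬂[38;2;7;20;20m[48;2;6;18;19m🬂[38;2;7;20;20m[48;2;6;18;19m🬂[38;2;7;20;20m[48;2;6;18;19m🬂[38;2;7;20;20m[48;2;6;18;19m🬂[38;2;7;20;20m[48;2;6;18;19m🬂[38;2;7;20;20m[48;2;6;18;19m🬂[38;2;7;20;20m[48;2;6;18;19m🬂[38;2;7;20;20m[48;2;6;18;19m🬂[38;2;7;20;20m[48;2;6;18;19m🬂[38;2;7;20;20m[48;2;6;18;19m🬂[0m
</frame>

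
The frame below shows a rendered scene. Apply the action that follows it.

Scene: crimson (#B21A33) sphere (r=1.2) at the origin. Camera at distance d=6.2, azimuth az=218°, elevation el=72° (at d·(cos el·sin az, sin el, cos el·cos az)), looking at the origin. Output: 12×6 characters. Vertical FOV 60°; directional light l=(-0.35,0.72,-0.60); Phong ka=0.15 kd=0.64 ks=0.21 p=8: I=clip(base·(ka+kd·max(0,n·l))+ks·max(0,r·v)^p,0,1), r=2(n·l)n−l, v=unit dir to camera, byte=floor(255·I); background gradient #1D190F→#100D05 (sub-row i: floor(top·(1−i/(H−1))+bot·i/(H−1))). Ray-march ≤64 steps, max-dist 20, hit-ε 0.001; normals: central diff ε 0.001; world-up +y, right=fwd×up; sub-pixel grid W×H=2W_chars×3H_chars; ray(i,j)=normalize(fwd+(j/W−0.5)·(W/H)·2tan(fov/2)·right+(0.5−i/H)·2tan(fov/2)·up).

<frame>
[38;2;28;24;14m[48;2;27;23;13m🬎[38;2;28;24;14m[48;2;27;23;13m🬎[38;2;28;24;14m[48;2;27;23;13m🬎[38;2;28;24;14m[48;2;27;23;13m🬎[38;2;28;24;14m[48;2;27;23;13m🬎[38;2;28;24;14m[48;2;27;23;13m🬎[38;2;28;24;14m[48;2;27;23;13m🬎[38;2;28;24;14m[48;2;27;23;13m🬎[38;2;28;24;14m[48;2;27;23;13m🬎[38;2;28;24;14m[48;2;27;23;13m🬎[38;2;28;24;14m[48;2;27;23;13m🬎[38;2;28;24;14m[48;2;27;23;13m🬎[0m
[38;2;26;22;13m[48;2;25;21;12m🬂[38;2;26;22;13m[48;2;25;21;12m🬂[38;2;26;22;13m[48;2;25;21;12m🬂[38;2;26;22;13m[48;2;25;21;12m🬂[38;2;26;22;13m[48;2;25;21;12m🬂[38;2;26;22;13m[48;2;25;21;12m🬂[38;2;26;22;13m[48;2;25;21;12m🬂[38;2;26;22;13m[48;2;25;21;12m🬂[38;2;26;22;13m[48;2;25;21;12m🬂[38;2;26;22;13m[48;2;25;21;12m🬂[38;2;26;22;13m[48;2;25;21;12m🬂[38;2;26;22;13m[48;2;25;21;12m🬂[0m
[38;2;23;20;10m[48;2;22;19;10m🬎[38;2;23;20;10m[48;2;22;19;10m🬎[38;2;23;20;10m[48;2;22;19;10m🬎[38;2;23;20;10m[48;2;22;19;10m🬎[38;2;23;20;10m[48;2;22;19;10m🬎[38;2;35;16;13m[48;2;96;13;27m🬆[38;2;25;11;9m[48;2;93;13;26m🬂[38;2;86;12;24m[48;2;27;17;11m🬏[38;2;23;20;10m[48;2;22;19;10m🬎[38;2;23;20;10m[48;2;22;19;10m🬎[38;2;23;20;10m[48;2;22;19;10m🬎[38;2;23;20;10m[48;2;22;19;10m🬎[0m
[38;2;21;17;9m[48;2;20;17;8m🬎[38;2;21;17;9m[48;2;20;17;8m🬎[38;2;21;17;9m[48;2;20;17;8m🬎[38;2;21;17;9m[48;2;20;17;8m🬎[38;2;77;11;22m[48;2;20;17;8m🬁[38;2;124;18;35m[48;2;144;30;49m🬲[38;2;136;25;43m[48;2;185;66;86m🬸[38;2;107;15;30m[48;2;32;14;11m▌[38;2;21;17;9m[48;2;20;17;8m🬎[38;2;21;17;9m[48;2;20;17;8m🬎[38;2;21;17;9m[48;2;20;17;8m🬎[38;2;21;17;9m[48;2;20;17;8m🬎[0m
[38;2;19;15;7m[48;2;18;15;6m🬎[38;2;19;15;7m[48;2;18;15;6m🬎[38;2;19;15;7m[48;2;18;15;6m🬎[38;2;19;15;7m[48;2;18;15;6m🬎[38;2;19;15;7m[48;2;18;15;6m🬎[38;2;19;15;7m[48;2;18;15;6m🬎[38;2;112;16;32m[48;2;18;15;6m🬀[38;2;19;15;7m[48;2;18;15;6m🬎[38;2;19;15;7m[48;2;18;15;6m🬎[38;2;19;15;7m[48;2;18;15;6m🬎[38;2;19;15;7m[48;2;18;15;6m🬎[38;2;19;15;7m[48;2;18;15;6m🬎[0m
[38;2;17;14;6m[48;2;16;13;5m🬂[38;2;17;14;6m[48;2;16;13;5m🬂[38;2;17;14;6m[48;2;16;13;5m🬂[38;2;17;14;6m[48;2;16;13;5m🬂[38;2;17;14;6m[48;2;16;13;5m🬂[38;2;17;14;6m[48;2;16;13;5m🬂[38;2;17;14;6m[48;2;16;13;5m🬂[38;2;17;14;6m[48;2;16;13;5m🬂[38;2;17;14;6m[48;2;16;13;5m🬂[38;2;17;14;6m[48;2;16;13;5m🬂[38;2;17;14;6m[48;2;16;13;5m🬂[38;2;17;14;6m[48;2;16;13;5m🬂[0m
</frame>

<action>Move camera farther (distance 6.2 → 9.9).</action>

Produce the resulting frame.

<frame>
[38;2;28;24;14m[48;2;27;23;13m🬎[38;2;28;24;14m[48;2;27;23;13m🬎[38;2;28;24;14m[48;2;27;23;13m🬎[38;2;28;24;14m[48;2;27;23;13m🬎[38;2;28;24;14m[48;2;27;23;13m🬎[38;2;28;24;14m[48;2;27;23;13m🬎[38;2;28;24;14m[48;2;27;23;13m🬎[38;2;28;24;14m[48;2;27;23;13m🬎[38;2;28;24;14m[48;2;27;23;13m🬎[38;2;28;24;14m[48;2;27;23;13m🬎[38;2;28;24;14m[48;2;27;23;13m🬎[38;2;28;24;14m[48;2;27;23;13m🬎[0m
[38;2;26;22;13m[48;2;25;21;12m🬂[38;2;26;22;13m[48;2;25;21;12m🬂[38;2;26;22;13m[48;2;25;21;12m🬂[38;2;26;22;13m[48;2;25;21;12m🬂[38;2;26;22;13m[48;2;25;21;12m🬂[38;2;26;22;13m[48;2;25;21;12m🬂[38;2;26;22;13m[48;2;25;21;12m🬂[38;2;26;22;13m[48;2;25;21;12m🬂[38;2;26;22;13m[48;2;25;21;12m🬂[38;2;26;22;13m[48;2;25;21;12m🬂[38;2;26;22;13m[48;2;25;21;12m🬂[38;2;26;22;13m[48;2;25;21;12m🬂[0m
[38;2;23;20;10m[48;2;22;19;10m🬎[38;2;23;20;10m[48;2;22;19;10m🬎[38;2;23;20;10m[48;2;22;19;10m🬎[38;2;23;20;10m[48;2;22;19;10m🬎[38;2;23;20;10m[48;2;22;19;10m🬎[38;2;23;19;10m[48;2;82;12;23m🬝[38;2;23;20;10m[48;2;82;11;23m🬎[38;2;23;20;10m[48;2;22;19;10m🬎[38;2;23;20;10m[48;2;22;19;10m🬎[38;2;23;20;10m[48;2;22;19;10m🬎[38;2;23;20;10m[48;2;22;19;10m🬎[38;2;23;20;10m[48;2;22;19;10m🬎[0m
[38;2;21;17;9m[48;2;20;17;8m🬎[38;2;21;17;9m[48;2;20;17;8m🬎[38;2;21;17;9m[48;2;20;17;8m🬎[38;2;21;17;9m[48;2;20;17;8m🬎[38;2;21;17;9m[48;2;20;17;8m🬎[38;2;126;18;36m[48;2;20;17;8m🬉[38;2;133;26;44m[48;2;20;17;8m🬎[38;2;21;17;9m[48;2;20;17;8m🬎[38;2;21;17;9m[48;2;20;17;8m🬎[38;2;21;17;9m[48;2;20;17;8m🬎[38;2;21;17;9m[48;2;20;17;8m🬎[38;2;21;17;9m[48;2;20;17;8m🬎[0m
[38;2;19;15;7m[48;2;18;15;6m🬎[38;2;19;15;7m[48;2;18;15;6m🬎[38;2;19;15;7m[48;2;18;15;6m🬎[38;2;19;15;7m[48;2;18;15;6m🬎[38;2;19;15;7m[48;2;18;15;6m🬎[38;2;19;15;7m[48;2;18;15;6m🬎[38;2;19;15;7m[48;2;18;15;6m🬎[38;2;19;15;7m[48;2;18;15;6m🬎[38;2;19;15;7m[48;2;18;15;6m🬎[38;2;19;15;7m[48;2;18;15;6m🬎[38;2;19;15;7m[48;2;18;15;6m🬎[38;2;19;15;7m[48;2;18;15;6m🬎[0m
[38;2;17;14;6m[48;2;16;13;5m🬂[38;2;17;14;6m[48;2;16;13;5m🬂[38;2;17;14;6m[48;2;16;13;5m🬂[38;2;17;14;6m[48;2;16;13;5m🬂[38;2;17;14;6m[48;2;16;13;5m🬂[38;2;17;14;6m[48;2;16;13;5m🬂[38;2;17;14;6m[48;2;16;13;5m🬂[38;2;17;14;6m[48;2;16;13;5m🬂[38;2;17;14;6m[48;2;16;13;5m🬂[38;2;17;14;6m[48;2;16;13;5m🬂[38;2;17;14;6m[48;2;16;13;5m🬂[38;2;17;14;6m[48;2;16;13;5m🬂[0m
</frame>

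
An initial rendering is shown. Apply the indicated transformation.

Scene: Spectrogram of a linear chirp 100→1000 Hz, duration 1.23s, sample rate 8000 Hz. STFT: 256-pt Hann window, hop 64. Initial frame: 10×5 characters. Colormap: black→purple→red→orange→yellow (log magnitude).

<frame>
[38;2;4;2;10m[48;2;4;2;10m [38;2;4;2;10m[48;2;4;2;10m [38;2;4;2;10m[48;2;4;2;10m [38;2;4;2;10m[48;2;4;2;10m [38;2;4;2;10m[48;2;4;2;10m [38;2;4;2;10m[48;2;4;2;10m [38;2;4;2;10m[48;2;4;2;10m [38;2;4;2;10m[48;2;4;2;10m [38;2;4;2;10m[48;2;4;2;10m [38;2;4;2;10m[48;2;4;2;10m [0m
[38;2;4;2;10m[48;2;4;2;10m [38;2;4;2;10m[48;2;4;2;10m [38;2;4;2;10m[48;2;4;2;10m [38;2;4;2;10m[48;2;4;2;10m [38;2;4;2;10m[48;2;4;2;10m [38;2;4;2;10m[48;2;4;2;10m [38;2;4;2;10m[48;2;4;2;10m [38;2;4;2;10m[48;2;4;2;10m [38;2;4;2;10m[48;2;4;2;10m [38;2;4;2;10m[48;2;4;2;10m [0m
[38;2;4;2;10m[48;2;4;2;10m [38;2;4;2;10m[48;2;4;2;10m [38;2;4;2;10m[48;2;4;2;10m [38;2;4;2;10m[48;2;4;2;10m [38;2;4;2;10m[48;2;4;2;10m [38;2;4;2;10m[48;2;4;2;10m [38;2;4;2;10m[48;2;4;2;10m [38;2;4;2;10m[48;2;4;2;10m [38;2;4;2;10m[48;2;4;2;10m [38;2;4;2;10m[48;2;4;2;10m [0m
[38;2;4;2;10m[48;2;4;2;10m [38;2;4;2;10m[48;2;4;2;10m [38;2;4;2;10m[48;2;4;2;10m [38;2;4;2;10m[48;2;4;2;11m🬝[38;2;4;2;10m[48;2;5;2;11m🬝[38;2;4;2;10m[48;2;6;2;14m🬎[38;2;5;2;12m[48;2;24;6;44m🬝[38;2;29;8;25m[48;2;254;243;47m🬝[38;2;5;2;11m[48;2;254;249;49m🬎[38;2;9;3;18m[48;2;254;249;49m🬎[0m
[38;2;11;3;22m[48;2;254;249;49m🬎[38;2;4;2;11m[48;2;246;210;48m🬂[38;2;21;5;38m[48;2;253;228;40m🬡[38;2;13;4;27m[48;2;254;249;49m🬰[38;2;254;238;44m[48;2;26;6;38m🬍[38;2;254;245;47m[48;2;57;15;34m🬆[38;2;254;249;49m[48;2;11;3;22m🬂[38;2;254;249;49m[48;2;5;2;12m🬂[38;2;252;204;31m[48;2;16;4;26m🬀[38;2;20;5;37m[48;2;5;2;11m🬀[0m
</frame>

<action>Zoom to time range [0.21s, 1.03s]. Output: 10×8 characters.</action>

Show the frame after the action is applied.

<frame>
[38;2;4;2;10m[48;2;4;2;10m [38;2;4;2;10m[48;2;4;2;10m [38;2;4;2;10m[48;2;4;2;10m [38;2;4;2;10m[48;2;4;2;10m [38;2;4;2;10m[48;2;4;2;10m [38;2;4;2;10m[48;2;4;2;10m [38;2;4;2;10m[48;2;4;2;10m [38;2;4;2;10m[48;2;4;2;10m [38;2;4;2;10m[48;2;4;2;10m [38;2;4;2;10m[48;2;4;2;10m [0m
[38;2;4;2;10m[48;2;4;2;10m [38;2;4;2;10m[48;2;4;2;10m [38;2;4;2;10m[48;2;4;2;10m [38;2;4;2;10m[48;2;4;2;10m [38;2;4;2;10m[48;2;4;2;10m [38;2;4;2;10m[48;2;4;2;10m [38;2;4;2;10m[48;2;4;2;10m [38;2;4;2;10m[48;2;4;2;10m [38;2;4;2;10m[48;2;4;2;10m [38;2;4;2;10m[48;2;4;2;10m [0m
[38;2;4;2;10m[48;2;4;2;10m [38;2;4;2;10m[48;2;4;2;10m [38;2;4;2;10m[48;2;4;2;10m [38;2;4;2;10m[48;2;4;2;10m [38;2;4;2;10m[48;2;4;2;10m [38;2;4;2;10m[48;2;4;2;10m [38;2;4;2;10m[48;2;4;2;10m [38;2;4;2;10m[48;2;4;2;10m [38;2;4;2;10m[48;2;4;2;10m [38;2;4;2;10m[48;2;4;2;10m [0m
[38;2;4;2;10m[48;2;4;2;10m [38;2;4;2;10m[48;2;4;2;10m [38;2;4;2;10m[48;2;4;2;10m [38;2;4;2;10m[48;2;4;2;10m [38;2;4;2;10m[48;2;4;2;10m [38;2;4;2;10m[48;2;4;2;10m [38;2;4;2;10m[48;2;4;2;10m [38;2;4;2;10m[48;2;4;2;10m [38;2;4;2;10m[48;2;4;2;10m [38;2;4;2;10m[48;2;4;2;10m [0m
[38;2;4;2;10m[48;2;4;2;10m [38;2;4;2;10m[48;2;4;2;10m [38;2;4;2;10m[48;2;4;2;10m [38;2;4;2;10m[48;2;4;2;10m [38;2;4;2;10m[48;2;4;2;10m [38;2;4;2;10m[48;2;4;2;10m [38;2;4;2;10m[48;2;4;2;10m [38;2;4;2;10m[48;2;4;2;10m [38;2;4;2;10m[48;2;4;2;10m [38;2;4;2;10m[48;2;4;2;10m [0m
[38;2;4;2;10m[48;2;4;2;10m [38;2;4;2;10m[48;2;4;2;10m [38;2;4;2;10m[48;2;4;2;10m [38;2;4;2;10m[48;2;4;2;10m [38;2;4;2;10m[48;2;4;2;10m [38;2;4;2;10m[48;2;4;2;10m [38;2;4;2;10m[48;2;4;2;11m🬝[38;2;4;2;10m[48;2;5;2;11m🬝[38;2;4;2;10m[48;2;5;2;12m🬎[38;2;4;2;10m[48;2;8;2;17m🬎[0m
[38;2;4;2;10m[48;2;6;2;14m🬎[38;2;4;2;10m[48;2;11;3;22m🬎[38;2;8;2;17m[48;2;67;16;88m🬝[38;2;5;2;12m[48;2;247;186;34m🬎[38;2;8;2;16m[48;2;254;249;49m🬎[38;2;13;3;26m[48;2;254;249;49m🬎[38;2;38;9;38m[48;2;253;230;41m🬆[38;2;11;3;23m[48;2;253;226;40m🬂[38;2;46;11;66m[48;2;254;249;49m🬰[38;2;251;221;40m[48;2;11;3;22m🬎[0m
[38;2;253;228;40m[48;2;41;10;52m🬍[38;2;253;229;41m[48;2;8;2;16m🬎[38;2;254;249;49m[48;2;26;6;39m🬂[38;2;254;249;49m[48;2;8;2;17m🬂[38;2;253;211;34m[48;2;38;10;26m🬀[38;2;33;7;58m[48;2;4;2;11m🬂[38;2;11;3;22m[48;2;4;2;10m🬂[38;2;6;2;14m[48;2;4;2;10m🬂[38;2;5;2;11m[48;2;4;2;10m🬂[38;2;4;2;11m[48;2;4;2;10m🬂[0m
</frame>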